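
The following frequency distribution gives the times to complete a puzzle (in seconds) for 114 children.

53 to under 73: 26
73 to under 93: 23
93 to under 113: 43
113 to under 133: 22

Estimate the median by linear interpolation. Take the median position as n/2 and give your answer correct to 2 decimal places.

Cumulative frequencies: 26, 49, 92, 114
n = 114; position = n/2 = 57.
This falls in the class 93 to under 113: L = 93, F = 49, f = 43, h = 20.
Median ≈ 93 + ((57 − 49) / 43) × 20 = 96.7209

96.72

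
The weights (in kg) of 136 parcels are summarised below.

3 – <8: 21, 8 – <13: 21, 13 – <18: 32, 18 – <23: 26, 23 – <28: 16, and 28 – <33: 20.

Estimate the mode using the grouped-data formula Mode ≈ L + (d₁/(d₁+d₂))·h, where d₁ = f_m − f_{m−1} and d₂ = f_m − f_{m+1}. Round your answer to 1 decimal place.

16.2

Modal class: 13 – <18 (highest frequency 32).
d₁ = 32 − 21 = 11, d₂ = 32 − 26 = 6
Mode ≈ 13 + (11/(11+6)) × 5 = 13 + 3.2353 = 16.2353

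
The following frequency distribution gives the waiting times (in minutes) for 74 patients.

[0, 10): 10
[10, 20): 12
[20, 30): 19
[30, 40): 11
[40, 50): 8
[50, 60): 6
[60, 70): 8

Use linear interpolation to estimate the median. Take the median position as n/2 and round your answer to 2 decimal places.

27.89

Cumulative frequencies: 10, 22, 41, 52, 60, 66, 74
n = 74; position = n/2 = 37.
This falls in the class [20, 30): L = 20, F = 22, f = 19, h = 10.
Median ≈ 20 + ((37 − 22) / 19) × 10 = 27.8947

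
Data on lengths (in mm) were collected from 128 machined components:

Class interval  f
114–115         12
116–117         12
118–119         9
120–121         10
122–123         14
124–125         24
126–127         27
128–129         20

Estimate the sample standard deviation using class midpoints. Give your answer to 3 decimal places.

Midpoints: 114.5, 116.5, 118.5, 120.5, 122.5, 124.5, 126.5, 128.5
n = 128, Σfm = 15732, mean = 122.9062
Σfm² = 1936172
Σf(m − x̄)² = Σfm² − (Σfm)²/n = 1936172 − 15732²/128 = 2610.8750
Sample variance = 2610.8750 / 127 = 20.5581
Standard deviation = √20.5581 = 4.5341

4.534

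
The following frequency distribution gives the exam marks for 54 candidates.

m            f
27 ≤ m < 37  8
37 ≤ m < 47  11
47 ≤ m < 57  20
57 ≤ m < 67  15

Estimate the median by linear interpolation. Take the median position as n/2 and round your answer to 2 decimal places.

51.00

Cumulative frequencies: 8, 19, 39, 54
n = 54; position = n/2 = 27.
This falls in the class 47 ≤ m < 57: L = 47, F = 19, f = 20, h = 10.
Median ≈ 47 + ((27 − 19) / 20) × 10 = 51.0000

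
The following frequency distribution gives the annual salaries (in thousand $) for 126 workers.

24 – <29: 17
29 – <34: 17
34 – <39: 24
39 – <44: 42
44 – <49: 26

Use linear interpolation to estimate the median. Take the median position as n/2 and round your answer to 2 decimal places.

Cumulative frequencies: 17, 34, 58, 100, 126
n = 126; position = n/2 = 63.
This falls in the class 39 – <44: L = 39, F = 58, f = 42, h = 5.
Median ≈ 39 + ((63 − 58) / 42) × 5 = 39.5952

39.60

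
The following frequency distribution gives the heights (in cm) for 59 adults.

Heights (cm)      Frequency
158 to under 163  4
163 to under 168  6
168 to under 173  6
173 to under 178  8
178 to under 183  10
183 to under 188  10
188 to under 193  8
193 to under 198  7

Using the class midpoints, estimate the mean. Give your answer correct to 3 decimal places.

Midpoints: 160.5, 165.5, 170.5, 175.5, 180.5, 185.5, 190.5, 195.5
Σfm = 4×160.5 + 6×165.5 + 6×170.5 + 8×175.5 + 10×180.5 + 10×185.5 + 8×190.5 + 7×195.5 = 10614.5
n = Σf = 59
Mean = 10614.5 / 59 = 179.9068

179.907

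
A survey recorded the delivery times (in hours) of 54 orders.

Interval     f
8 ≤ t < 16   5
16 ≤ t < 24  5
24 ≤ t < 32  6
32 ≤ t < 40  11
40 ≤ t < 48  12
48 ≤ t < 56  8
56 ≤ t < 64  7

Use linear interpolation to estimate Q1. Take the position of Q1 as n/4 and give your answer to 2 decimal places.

Cumulative frequencies: 5, 10, 16, 27, 39, 47, 54
n = 54; position = n/4 = 13.5.
This falls in the class 24 ≤ t < 32: L = 24, F = 10, f = 6, h = 8.
Lower quartile ≈ 24 + ((13.5 − 10) / 6) × 8 = 28.6667

28.67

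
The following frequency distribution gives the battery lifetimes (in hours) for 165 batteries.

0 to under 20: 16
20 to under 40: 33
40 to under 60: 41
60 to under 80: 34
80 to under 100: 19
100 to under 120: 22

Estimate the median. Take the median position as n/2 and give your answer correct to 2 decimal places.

56.34

Cumulative frequencies: 16, 49, 90, 124, 143, 165
n = 165; position = n/2 = 82.5.
This falls in the class 40 to under 60: L = 40, F = 49, f = 41, h = 20.
Median ≈ 40 + ((82.5 − 49) / 41) × 20 = 56.3415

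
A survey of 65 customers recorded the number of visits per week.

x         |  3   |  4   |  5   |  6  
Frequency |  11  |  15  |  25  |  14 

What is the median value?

Cumulative frequencies: 11, 26, 51, 65
n = 65, so the median is the value in position (n+1)/2 = 33.
Position 33 falls at value 5.

5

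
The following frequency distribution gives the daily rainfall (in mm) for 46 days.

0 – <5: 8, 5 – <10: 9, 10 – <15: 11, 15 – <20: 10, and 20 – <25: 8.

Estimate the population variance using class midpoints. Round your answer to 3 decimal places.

45.097

Midpoints: 2.5, 7.5, 12.5, 17.5, 22.5
n = 46, Σfm = 580, mean = 12.6087
Σfm² = 9387.5
Σf(m − x̄)² = Σfm² − (Σfm)²/n = 9387.5 − 580²/46 = 2074.4565
Population variance = 2074.4565 / 46 = 45.0969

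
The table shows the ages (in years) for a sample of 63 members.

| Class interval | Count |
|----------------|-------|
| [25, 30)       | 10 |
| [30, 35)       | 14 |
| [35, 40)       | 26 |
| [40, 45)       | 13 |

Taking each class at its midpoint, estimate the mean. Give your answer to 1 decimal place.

35.8

Midpoints: 27.5, 32.5, 37.5, 42.5
Σfm = 10×27.5 + 14×32.5 + 26×37.5 + 13×42.5 = 2257.5
n = Σf = 63
Mean = 2257.5 / 63 = 35.8333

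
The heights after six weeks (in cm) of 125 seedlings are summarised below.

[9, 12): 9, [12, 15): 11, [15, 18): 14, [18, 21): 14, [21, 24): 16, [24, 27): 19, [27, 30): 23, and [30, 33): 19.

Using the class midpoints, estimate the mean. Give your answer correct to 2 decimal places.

22.76

Midpoints: 10.5, 13.5, 16.5, 19.5, 22.5, 25.5, 28.5, 31.5
Σfm = 9×10.5 + 11×13.5 + 14×16.5 + 14×19.5 + 16×22.5 + 19×25.5 + 23×28.5 + 19×31.5 = 2845.5
n = Σf = 125
Mean = 2845.5 / 125 = 22.7640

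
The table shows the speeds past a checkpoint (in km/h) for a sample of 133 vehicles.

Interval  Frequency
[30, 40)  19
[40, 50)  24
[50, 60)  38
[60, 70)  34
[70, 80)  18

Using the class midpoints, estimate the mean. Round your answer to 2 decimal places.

55.60

Midpoints: 35, 45, 55, 65, 75
Σfm = 19×35 + 24×45 + 38×55 + 34×65 + 18×75 = 7395
n = Σf = 133
Mean = 7395 / 133 = 55.6015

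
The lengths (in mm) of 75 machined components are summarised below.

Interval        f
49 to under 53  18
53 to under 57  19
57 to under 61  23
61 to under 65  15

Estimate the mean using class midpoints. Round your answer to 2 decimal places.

Midpoints: 51, 55, 59, 63
Σfm = 18×51 + 19×55 + 23×59 + 15×63 = 4265
n = Σf = 75
Mean = 4265 / 75 = 56.8667

56.87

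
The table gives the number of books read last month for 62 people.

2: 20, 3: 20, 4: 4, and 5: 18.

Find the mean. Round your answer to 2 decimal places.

3.32

Values: 2, 3, 4, 5
Σfx = 20×2 + 20×3 + 4×4 + 18×5 = 206
n = Σf = 62
Mean = 206 / 62 = 3.3226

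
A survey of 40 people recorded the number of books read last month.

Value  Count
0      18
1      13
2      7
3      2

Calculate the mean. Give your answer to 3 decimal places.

Values: 0, 1, 2, 3
Σfx = 18×0 + 13×1 + 7×2 + 2×3 = 33
n = Σf = 40
Mean = 33 / 40 = 0.8250

0.825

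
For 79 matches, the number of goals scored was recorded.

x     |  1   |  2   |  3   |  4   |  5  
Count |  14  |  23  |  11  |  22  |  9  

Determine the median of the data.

3

Cumulative frequencies: 14, 37, 48, 70, 79
n = 79, so the median is the value in position (n+1)/2 = 40.
Position 40 falls at value 3.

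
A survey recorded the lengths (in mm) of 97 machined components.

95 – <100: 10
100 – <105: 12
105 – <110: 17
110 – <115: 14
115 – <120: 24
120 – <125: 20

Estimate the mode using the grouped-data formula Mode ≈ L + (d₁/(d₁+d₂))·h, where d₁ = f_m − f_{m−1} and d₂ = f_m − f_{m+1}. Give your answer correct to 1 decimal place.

Modal class: 115 – <120 (highest frequency 24).
d₁ = 24 − 14 = 10, d₂ = 24 − 20 = 4
Mode ≈ 115 + (10/(10+4)) × 5 = 115 + 3.5714 = 118.5714

118.6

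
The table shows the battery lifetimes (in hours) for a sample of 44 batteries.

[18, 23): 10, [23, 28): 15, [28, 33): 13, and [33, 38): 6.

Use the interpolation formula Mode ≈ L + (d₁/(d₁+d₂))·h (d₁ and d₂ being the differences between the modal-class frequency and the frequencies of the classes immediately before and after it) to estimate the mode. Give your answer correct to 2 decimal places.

26.57

Modal class: [23, 28) (highest frequency 15).
d₁ = 15 − 10 = 5, d₂ = 15 − 13 = 2
Mode ≈ 23 + (5/(5+2)) × 5 = 23 + 3.5714 = 26.5714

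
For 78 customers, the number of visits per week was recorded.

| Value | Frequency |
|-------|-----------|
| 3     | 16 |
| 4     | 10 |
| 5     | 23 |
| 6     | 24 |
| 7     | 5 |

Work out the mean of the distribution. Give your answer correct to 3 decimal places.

4.897

Values: 3, 4, 5, 6, 7
Σfx = 16×3 + 10×4 + 23×5 + 24×6 + 5×7 = 382
n = Σf = 78
Mean = 382 / 78 = 4.8974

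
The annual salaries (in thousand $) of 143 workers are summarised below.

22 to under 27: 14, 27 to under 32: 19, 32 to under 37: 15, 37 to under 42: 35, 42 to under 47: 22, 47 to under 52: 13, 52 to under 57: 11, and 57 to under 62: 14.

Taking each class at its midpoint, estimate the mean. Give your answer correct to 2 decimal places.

40.97

Midpoints: 24.5, 29.5, 34.5, 39.5, 44.5, 49.5, 54.5, 59.5
Σfm = 14×24.5 + 19×29.5 + 15×34.5 + 35×39.5 + 22×44.5 + 13×49.5 + 11×54.5 + 14×59.5 = 5858.5
n = Σf = 143
Mean = 5858.5 / 143 = 40.9685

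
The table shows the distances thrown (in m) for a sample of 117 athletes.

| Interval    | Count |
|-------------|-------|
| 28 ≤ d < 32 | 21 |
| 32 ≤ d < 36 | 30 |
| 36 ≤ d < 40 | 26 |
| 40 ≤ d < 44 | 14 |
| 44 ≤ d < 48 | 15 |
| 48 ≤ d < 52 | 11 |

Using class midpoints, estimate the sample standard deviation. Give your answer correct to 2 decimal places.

6.29

Midpoints: 30, 34, 38, 42, 46, 50
n = 117, Σfm = 4466, mean = 38.1709
Σfm² = 175060
Σf(m − x̄)² = Σfm² − (Σfm)²/n = 175060 − 4466²/117 = 4588.5812
Sample variance = 4588.5812 / 116 = 39.5567
Standard deviation = √39.5567 = 6.2894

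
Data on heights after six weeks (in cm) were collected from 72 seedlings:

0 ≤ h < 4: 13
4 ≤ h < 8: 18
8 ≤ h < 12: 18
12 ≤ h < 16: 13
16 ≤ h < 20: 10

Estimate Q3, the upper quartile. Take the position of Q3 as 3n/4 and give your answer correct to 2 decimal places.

Cumulative frequencies: 13, 31, 49, 62, 72
n = 72; position = 3n/4 = 54.
This falls in the class 12 ≤ h < 16: L = 12, F = 49, f = 13, h = 4.
Upper quartile ≈ 12 + ((54 − 49) / 13) × 4 = 13.5385

13.54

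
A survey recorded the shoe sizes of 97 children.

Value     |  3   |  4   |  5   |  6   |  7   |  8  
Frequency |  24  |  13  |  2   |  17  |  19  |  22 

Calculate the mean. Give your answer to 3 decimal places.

5.619

Values: 3, 4, 5, 6, 7, 8
Σfx = 24×3 + 13×4 + 2×5 + 17×6 + 19×7 + 22×8 = 545
n = Σf = 97
Mean = 545 / 97 = 5.6186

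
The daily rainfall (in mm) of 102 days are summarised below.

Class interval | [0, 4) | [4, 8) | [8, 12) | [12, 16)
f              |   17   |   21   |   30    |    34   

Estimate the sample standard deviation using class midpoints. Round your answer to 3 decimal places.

Midpoints: 2, 6, 10, 14
n = 102, Σfm = 936, mean = 9.1765
Σfm² = 10488
Σf(m − x̄)² = Σfm² − (Σfm)²/n = 10488 − 936²/102 = 1898.8235
Sample variance = 1898.8235 / 101 = 18.8002
Standard deviation = √18.8002 = 4.3359

4.336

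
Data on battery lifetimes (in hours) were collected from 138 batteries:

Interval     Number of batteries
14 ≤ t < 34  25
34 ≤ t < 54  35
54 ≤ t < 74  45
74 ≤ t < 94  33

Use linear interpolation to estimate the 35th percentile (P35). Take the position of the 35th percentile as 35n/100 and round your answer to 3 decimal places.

47.314

Cumulative frequencies: 25, 60, 105, 138
n = 138; position = 35n/100 = 48.3.
This falls in the class 34 ≤ t < 54: L = 34, F = 25, f = 35, h = 20.
35th percentile ≈ 34 + ((48.3 − 25) / 35) × 20 = 47.3143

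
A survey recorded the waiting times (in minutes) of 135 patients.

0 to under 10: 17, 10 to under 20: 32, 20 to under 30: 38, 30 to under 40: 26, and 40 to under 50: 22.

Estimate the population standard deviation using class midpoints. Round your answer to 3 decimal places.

12.587

Midpoints: 5, 15, 25, 35, 45
n = 135, Σfm = 3415, mean = 25.2963
Σfm² = 107775
Σf(m − x̄)² = Σfm² − (Σfm)²/n = 107775 − 3415²/135 = 21388.1481
Population variance = 21388.1481 / 135 = 158.4307
Standard deviation = √158.4307 = 12.5869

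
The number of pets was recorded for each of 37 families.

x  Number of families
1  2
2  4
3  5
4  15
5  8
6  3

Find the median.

4

Cumulative frequencies: 2, 6, 11, 26, 34, 37
n = 37, so the median is the value in position (n+1)/2 = 19.
Position 19 falls at value 4.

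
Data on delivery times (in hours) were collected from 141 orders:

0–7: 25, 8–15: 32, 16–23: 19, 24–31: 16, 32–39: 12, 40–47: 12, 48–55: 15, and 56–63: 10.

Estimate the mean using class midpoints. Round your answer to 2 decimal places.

Midpoints: 3.5, 11.5, 19.5, 27.5, 35.5, 43.5, 51.5, 59.5
Σfm = 25×3.5 + 32×11.5 + 19×19.5 + 16×27.5 + 12×35.5 + 12×43.5 + 15×51.5 + 10×59.5 = 3581.5
n = Σf = 141
Mean = 3581.5 / 141 = 25.4007

25.40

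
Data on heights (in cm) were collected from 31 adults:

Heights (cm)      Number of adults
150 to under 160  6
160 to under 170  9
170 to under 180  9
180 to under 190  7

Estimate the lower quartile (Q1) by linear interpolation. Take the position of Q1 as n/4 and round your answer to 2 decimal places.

161.94

Cumulative frequencies: 6, 15, 24, 31
n = 31; position = n/4 = 7.75.
This falls in the class 160 to under 170: L = 160, F = 6, f = 9, h = 10.
Lower quartile ≈ 160 + ((7.75 − 6) / 9) × 10 = 161.9444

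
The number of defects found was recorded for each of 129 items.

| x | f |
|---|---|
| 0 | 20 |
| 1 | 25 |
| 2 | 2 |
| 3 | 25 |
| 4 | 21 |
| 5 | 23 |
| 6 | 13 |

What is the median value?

Cumulative frequencies: 20, 45, 47, 72, 93, 116, 129
n = 129, so the median is the value in position (n+1)/2 = 65.
Position 65 falls at value 3.

3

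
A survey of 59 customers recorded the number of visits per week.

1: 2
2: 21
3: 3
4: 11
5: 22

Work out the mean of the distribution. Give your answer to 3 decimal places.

3.508

Values: 1, 2, 3, 4, 5
Σfx = 2×1 + 21×2 + 3×3 + 11×4 + 22×5 = 207
n = Σf = 59
Mean = 207 / 59 = 3.5085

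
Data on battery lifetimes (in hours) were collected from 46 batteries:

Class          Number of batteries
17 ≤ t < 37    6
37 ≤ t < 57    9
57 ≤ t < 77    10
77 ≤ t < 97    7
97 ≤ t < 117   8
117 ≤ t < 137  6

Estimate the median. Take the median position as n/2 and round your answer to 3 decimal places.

73.000

Cumulative frequencies: 6, 15, 25, 32, 40, 46
n = 46; position = n/2 = 23.
This falls in the class 57 ≤ t < 77: L = 57, F = 15, f = 10, h = 20.
Median ≈ 57 + ((23 − 15) / 10) × 20 = 73.0000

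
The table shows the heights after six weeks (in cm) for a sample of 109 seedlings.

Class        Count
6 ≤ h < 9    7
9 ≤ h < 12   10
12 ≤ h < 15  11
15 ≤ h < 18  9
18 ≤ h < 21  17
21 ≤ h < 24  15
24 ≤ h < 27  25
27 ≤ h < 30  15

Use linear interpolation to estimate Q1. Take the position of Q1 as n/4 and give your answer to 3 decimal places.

14.795

Cumulative frequencies: 7, 17, 28, 37, 54, 69, 94, 109
n = 109; position = n/4 = 27.25.
This falls in the class 12 ≤ h < 15: L = 12, F = 17, f = 11, h = 3.
Lower quartile ≈ 12 + ((27.25 − 17) / 11) × 3 = 14.7955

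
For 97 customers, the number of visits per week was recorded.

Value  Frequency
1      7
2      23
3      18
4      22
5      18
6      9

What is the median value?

Cumulative frequencies: 7, 30, 48, 70, 88, 97
n = 97, so the median is the value in position (n+1)/2 = 49.
Position 49 falls at value 4.

4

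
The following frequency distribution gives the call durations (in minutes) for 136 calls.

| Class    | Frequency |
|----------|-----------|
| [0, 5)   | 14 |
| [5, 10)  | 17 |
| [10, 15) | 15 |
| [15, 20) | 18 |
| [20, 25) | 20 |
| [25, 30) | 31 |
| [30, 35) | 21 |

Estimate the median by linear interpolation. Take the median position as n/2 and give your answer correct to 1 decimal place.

21.0

Cumulative frequencies: 14, 31, 46, 64, 84, 115, 136
n = 136; position = n/2 = 68.
This falls in the class [20, 25): L = 20, F = 64, f = 20, h = 5.
Median ≈ 20 + ((68 − 64) / 20) × 5 = 21.0000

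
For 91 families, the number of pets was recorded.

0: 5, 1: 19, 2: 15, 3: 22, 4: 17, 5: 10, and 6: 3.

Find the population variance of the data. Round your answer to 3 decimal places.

2.359

Values: 0, 1, 2, 3, 4, 5, 6
n = 91, Σfx = 251, mean = 2.7582
Σfx² = 907
Σf(x − x̄)² = Σfx² − (Σfx)²/n = 907 − 251²/91 = 214.6813
Population variance = 214.6813 / 91 = 2.3591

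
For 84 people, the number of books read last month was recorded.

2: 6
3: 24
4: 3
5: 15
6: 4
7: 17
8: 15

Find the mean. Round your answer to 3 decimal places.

Values: 2, 3, 4, 5, 6, 7, 8
Σfx = 6×2 + 24×3 + 3×4 + 15×5 + 4×6 + 17×7 + 15×8 = 434
n = Σf = 84
Mean = 434 / 84 = 5.1667

5.167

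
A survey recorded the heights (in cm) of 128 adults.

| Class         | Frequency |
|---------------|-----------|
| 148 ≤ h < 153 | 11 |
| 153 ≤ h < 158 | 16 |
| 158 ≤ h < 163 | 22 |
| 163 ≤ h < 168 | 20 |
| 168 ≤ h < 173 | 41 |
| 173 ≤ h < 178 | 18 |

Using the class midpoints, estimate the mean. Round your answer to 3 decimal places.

165.109

Midpoints: 150.5, 155.5, 160.5, 165.5, 170.5, 175.5
Σfm = 11×150.5 + 16×155.5 + 22×160.5 + 20×165.5 + 41×170.5 + 18×175.5 = 21134
n = Σf = 128
Mean = 21134 / 128 = 165.1094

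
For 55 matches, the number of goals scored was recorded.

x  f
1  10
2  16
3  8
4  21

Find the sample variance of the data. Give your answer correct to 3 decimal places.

1.350

Values: 1, 2, 3, 4
n = 55, Σfx = 150, mean = 2.7273
Σfx² = 482
Σf(x − x̄)² = Σfx² − (Σfx)²/n = 482 − 150²/55 = 72.9091
Sample variance = 72.9091 / 54 = 1.3502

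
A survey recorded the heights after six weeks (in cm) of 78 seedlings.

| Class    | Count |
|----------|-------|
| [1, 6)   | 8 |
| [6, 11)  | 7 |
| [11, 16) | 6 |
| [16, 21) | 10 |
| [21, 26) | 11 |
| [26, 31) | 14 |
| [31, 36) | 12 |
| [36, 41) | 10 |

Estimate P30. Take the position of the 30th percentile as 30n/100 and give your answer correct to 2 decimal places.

17.20

Cumulative frequencies: 8, 15, 21, 31, 42, 56, 68, 78
n = 78; position = 30n/100 = 23.4.
This falls in the class [16, 21): L = 16, F = 21, f = 10, h = 5.
30th percentile ≈ 16 + ((23.4 − 21) / 10) × 5 = 17.2000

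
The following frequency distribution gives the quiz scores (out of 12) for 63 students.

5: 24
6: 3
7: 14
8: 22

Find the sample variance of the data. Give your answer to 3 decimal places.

1.736

Values: 5, 6, 7, 8
n = 63, Σfx = 412, mean = 6.5397
Σfx² = 2802
Σf(x − x̄)² = Σfx² − (Σfx)²/n = 2802 − 412²/63 = 107.6508
Sample variance = 107.6508 / 62 = 1.7363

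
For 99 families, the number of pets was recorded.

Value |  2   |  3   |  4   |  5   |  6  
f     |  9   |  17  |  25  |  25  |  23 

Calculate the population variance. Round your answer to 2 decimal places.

1.58

Values: 2, 3, 4, 5, 6
n = 99, Σfx = 432, mean = 4.3636
Σfx² = 2042
Σf(x − x̄)² = Σfx² − (Σfx)²/n = 2042 − 432²/99 = 156.9091
Population variance = 156.9091 / 99 = 1.5849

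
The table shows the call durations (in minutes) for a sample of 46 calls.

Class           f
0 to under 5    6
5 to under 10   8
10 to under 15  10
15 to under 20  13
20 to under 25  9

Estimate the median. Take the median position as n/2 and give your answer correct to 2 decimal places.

Cumulative frequencies: 6, 14, 24, 37, 46
n = 46; position = n/2 = 23.
This falls in the class 10 to under 15: L = 10, F = 14, f = 10, h = 5.
Median ≈ 10 + ((23 − 14) / 10) × 5 = 14.5000

14.50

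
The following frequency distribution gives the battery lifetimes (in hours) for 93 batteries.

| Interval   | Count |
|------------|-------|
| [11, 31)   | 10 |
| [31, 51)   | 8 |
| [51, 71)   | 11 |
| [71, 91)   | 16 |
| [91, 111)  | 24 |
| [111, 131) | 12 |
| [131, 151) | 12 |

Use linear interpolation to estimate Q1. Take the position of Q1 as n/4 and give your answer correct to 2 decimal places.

Cumulative frequencies: 10, 18, 29, 45, 69, 81, 93
n = 93; position = n/4 = 23.25.
This falls in the class [51, 71): L = 51, F = 18, f = 11, h = 20.
Lower quartile ≈ 51 + ((23.25 − 18) / 11) × 20 = 60.5455

60.55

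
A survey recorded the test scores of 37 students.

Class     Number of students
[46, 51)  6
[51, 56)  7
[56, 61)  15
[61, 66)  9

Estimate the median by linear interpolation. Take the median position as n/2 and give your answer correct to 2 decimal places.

57.83

Cumulative frequencies: 6, 13, 28, 37
n = 37; position = n/2 = 18.5.
This falls in the class [56, 61): L = 56, F = 13, f = 15, h = 5.
Median ≈ 56 + ((18.5 − 13) / 15) × 5 = 57.8333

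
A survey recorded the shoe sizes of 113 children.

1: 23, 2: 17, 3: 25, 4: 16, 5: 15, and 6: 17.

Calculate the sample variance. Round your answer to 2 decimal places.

Values: 1, 2, 3, 4, 5, 6
n = 113, Σfx = 373, mean = 3.3009
Σfx² = 1559
Σf(x − x̄)² = Σfx² − (Σfx)²/n = 1559 − 373²/113 = 327.7699
Sample variance = 327.7699 / 112 = 2.9265

2.93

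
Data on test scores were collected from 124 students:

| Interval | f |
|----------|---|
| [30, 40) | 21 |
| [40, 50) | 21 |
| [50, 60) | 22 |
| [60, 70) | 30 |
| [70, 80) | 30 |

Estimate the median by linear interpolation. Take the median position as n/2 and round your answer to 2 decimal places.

59.09

Cumulative frequencies: 21, 42, 64, 94, 124
n = 124; position = n/2 = 62.
This falls in the class [50, 60): L = 50, F = 42, f = 22, h = 10.
Median ≈ 50 + ((62 − 42) / 22) × 10 = 59.0909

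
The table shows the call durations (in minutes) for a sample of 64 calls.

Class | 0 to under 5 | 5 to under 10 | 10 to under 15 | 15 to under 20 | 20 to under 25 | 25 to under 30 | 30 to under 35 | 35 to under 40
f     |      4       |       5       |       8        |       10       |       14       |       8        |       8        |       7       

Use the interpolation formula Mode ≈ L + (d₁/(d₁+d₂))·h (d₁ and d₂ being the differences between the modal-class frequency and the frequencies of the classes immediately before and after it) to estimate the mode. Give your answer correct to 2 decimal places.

22.00

Modal class: 20 to under 25 (highest frequency 14).
d₁ = 14 − 10 = 4, d₂ = 14 − 8 = 6
Mode ≈ 20 + (4/(4+6)) × 5 = 20 + 2.0000 = 22.0000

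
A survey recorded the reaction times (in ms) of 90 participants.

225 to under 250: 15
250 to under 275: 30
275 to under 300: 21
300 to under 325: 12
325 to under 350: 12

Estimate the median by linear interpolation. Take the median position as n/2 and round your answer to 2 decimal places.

Cumulative frequencies: 15, 45, 66, 78, 90
n = 90; position = n/2 = 45.
This falls in the class 250 to under 275: L = 250, F = 15, f = 30, h = 25.
Median ≈ 250 + ((45 − 15) / 30) × 25 = 275.0000

275.00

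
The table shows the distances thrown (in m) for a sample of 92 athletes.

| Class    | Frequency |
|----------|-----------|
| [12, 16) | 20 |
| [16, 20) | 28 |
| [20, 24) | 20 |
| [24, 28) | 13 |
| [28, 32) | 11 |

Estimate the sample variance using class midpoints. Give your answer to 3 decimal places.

26.930

Midpoints: 14, 18, 22, 26, 30
n = 92, Σfm = 1892, mean = 20.5652
Σfm² = 41360
Σf(m − x̄)² = Σfm² − (Σfm)²/n = 41360 − 1892²/92 = 2450.6087
Sample variance = 2450.6087 / 91 = 26.9298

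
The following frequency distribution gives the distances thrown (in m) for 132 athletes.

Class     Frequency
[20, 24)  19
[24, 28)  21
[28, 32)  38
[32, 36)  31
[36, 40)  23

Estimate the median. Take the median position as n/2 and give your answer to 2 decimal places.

Cumulative frequencies: 19, 40, 78, 109, 132
n = 132; position = n/2 = 66.
This falls in the class [28, 32): L = 28, F = 40, f = 38, h = 4.
Median ≈ 28 + ((66 − 40) / 38) × 4 = 30.7368

30.74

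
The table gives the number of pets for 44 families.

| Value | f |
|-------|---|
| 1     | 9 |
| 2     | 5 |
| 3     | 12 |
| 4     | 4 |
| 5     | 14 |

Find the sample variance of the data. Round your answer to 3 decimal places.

2.306

Values: 1, 2, 3, 4, 5
n = 44, Σfx = 141, mean = 3.2045
Σfx² = 551
Σf(x − x̄)² = Σfx² − (Σfx)²/n = 551 − 141²/44 = 99.1591
Sample variance = 99.1591 / 43 = 2.3060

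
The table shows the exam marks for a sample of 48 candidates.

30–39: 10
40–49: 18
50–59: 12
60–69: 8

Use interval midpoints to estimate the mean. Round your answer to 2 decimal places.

48.25

Midpoints: 34.5, 44.5, 54.5, 64.5
Σfm = 10×34.5 + 18×44.5 + 12×54.5 + 8×64.5 = 2316
n = Σf = 48
Mean = 2316 / 48 = 48.2500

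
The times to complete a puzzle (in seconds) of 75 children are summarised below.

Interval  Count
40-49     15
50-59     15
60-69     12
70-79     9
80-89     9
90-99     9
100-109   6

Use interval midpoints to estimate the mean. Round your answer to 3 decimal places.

Midpoints: 44.5, 54.5, 64.5, 74.5, 84.5, 94.5, 104.5
Σfm = 15×44.5 + 15×54.5 + 12×64.5 + 9×74.5 + 9×84.5 + 9×94.5 + 6×104.5 = 5167.5
n = Σf = 75
Mean = 5167.5 / 75 = 68.9000

68.900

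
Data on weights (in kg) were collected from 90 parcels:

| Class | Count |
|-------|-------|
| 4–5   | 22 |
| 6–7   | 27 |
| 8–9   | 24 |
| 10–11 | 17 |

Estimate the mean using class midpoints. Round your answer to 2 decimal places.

7.30

Midpoints: 4.5, 6.5, 8.5, 10.5
Σfm = 22×4.5 + 27×6.5 + 24×8.5 + 17×10.5 = 657
n = Σf = 90
Mean = 657 / 90 = 7.3000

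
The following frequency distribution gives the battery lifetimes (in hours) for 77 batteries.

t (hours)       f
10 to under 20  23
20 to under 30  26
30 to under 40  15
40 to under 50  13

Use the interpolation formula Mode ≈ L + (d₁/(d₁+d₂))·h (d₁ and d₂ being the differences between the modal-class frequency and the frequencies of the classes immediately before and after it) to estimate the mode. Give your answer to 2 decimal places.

22.14

Modal class: 20 to under 30 (highest frequency 26).
d₁ = 26 − 23 = 3, d₂ = 26 − 15 = 11
Mode ≈ 20 + (3/(3+11)) × 10 = 20 + 2.1429 = 22.1429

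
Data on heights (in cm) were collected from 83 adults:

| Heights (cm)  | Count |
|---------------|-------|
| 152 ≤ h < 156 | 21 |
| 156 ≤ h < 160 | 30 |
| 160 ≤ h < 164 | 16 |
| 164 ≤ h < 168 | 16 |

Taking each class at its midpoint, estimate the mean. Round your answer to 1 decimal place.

Midpoints: 154, 158, 162, 166
Σfm = 21×154 + 30×158 + 16×162 + 16×166 = 13222
n = Σf = 83
Mean = 13222 / 83 = 159.3012

159.3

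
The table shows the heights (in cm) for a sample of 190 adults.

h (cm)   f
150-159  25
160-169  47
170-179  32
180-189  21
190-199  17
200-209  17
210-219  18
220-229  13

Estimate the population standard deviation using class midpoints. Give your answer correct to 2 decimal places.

Midpoints: 154.5, 164.5, 174.5, 184.5, 194.5, 204.5, 214.5, 224.5
n = 190, Σfm = 34615, mean = 182.1842
Σfm² = 6395287.5
Σf(m − x̄)² = Σfm² − (Σfm)²/n = 6395287.5 − 34615²/190 = 88981.0526
Population variance = 88981.0526 / 190 = 468.3213
Standard deviation = √468.3213 = 21.6407

21.64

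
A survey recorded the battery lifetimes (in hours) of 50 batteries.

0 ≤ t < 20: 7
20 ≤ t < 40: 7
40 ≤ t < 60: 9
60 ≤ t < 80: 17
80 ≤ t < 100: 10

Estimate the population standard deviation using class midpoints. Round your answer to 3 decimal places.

Midpoints: 10, 30, 50, 70, 90
n = 50, Σfm = 2820, mean = 56.4000
Σfm² = 193800
Σf(m − x̄)² = Σfm² − (Σfm)²/n = 193800 − 2820²/50 = 34752.0000
Population variance = 34752.0000 / 50 = 695.0400
Standard deviation = √695.0400 = 26.3636

26.364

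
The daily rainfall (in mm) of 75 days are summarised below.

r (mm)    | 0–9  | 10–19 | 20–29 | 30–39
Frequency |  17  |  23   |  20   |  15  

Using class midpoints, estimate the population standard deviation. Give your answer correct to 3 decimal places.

Midpoints: 4.5, 14.5, 24.5, 34.5
n = 75, Σfm = 1417.5, mean = 18.9000
Σfm² = 35038.75
Σf(m − x̄)² = Σfm² − (Σfm)²/n = 35038.75 − 1417.5²/75 = 8248.0000
Population variance = 8248.0000 / 75 = 109.9733
Standard deviation = √109.9733 = 10.4868

10.487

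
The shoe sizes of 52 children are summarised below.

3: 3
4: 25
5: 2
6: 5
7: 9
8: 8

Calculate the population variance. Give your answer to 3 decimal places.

Values: 3, 4, 5, 6, 7, 8
n = 52, Σfx = 276, mean = 5.3077
Σfx² = 1610
Σf(x − x̄)² = Σfx² − (Σfx)²/n = 1610 − 276²/52 = 145.0769
Population variance = 145.0769 / 52 = 2.7899

2.790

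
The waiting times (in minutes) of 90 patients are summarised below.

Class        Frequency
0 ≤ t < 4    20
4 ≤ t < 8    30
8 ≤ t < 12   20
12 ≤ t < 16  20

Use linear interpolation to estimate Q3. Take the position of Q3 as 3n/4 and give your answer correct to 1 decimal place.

Cumulative frequencies: 20, 50, 70, 90
n = 90; position = 3n/4 = 67.5.
This falls in the class 8 ≤ t < 12: L = 8, F = 50, f = 20, h = 4.
Upper quartile ≈ 8 + ((67.5 − 50) / 20) × 4 = 11.5000

11.5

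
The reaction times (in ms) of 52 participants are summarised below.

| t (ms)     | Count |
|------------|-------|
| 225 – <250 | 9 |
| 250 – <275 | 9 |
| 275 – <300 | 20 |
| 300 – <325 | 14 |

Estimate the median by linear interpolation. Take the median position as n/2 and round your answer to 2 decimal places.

285.00

Cumulative frequencies: 9, 18, 38, 52
n = 52; position = n/2 = 26.
This falls in the class 275 – <300: L = 275, F = 18, f = 20, h = 25.
Median ≈ 275 + ((26 − 18) / 20) × 25 = 285.0000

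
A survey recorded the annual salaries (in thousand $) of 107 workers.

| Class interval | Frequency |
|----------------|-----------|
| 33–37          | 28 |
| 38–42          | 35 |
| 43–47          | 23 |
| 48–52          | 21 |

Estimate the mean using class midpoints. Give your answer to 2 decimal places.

41.73

Midpoints: 35, 40, 45, 50
Σfm = 28×35 + 35×40 + 23×45 + 21×50 = 4465
n = Σf = 107
Mean = 4465 / 107 = 41.7290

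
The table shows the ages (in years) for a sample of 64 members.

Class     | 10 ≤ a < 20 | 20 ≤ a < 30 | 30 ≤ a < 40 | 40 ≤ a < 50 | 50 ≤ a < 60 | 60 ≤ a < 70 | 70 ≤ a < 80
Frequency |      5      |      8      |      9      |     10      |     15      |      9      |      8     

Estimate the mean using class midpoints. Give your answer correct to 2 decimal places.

47.66

Midpoints: 15, 25, 35, 45, 55, 65, 75
Σfm = 5×15 + 8×25 + 9×35 + 10×45 + 15×55 + 9×65 + 8×75 = 3050
n = Σf = 64
Mean = 3050 / 64 = 47.6562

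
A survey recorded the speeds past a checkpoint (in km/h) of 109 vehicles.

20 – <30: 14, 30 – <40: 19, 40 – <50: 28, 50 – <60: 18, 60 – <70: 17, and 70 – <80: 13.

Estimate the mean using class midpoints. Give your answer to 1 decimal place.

49.0

Midpoints: 25, 35, 45, 55, 65, 75
Σfm = 14×25 + 19×35 + 28×45 + 18×55 + 17×65 + 13×75 = 5345
n = Σf = 109
Mean = 5345 / 109 = 49.0367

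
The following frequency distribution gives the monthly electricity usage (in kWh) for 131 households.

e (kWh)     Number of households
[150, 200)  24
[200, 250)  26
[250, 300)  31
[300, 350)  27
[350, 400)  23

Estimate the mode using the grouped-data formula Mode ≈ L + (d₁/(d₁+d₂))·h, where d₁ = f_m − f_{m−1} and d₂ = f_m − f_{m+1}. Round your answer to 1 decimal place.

Modal class: [250, 300) (highest frequency 31).
d₁ = 31 − 26 = 5, d₂ = 31 − 27 = 4
Mode ≈ 250 + (5/(5+4)) × 50 = 250 + 27.7778 = 277.7778

277.8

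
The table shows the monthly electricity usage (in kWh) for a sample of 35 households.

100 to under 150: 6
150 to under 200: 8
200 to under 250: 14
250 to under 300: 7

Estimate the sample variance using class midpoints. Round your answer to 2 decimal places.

Midpoints: 125, 175, 225, 275
n = 35, Σfm = 7225, mean = 206.4286
Σfm² = 1576875
Σf(m − x̄)² = Σfm² − (Σfm)²/n = 1576875 − 7225²/35 = 85428.5714
Sample variance = 85428.5714 / 34 = 2512.6050

2512.61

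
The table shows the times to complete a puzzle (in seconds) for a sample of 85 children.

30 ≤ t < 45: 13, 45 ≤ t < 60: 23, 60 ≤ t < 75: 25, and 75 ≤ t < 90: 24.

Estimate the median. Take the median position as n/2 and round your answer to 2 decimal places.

63.90

Cumulative frequencies: 13, 36, 61, 85
n = 85; position = n/2 = 42.5.
This falls in the class 60 ≤ t < 75: L = 60, F = 36, f = 25, h = 15.
Median ≈ 60 + ((42.5 − 36) / 25) × 15 = 63.9000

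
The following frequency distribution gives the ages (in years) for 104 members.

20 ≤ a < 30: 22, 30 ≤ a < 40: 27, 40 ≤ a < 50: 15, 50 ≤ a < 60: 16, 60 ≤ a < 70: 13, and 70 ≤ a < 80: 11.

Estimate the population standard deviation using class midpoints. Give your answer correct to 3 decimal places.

16.462

Midpoints: 25, 35, 45, 55, 65, 75
n = 104, Σfm = 4720, mean = 45.3846
Σfm² = 242400
Σf(m − x̄)² = Σfm² − (Σfm)²/n = 242400 − 4720²/104 = 28184.6154
Population variance = 28184.6154 / 104 = 271.0059
Standard deviation = √271.0059 = 16.4623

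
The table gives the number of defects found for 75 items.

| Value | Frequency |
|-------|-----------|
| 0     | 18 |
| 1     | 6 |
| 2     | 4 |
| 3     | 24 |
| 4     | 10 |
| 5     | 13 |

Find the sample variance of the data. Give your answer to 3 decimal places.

Values: 0, 1, 2, 3, 4, 5
n = 75, Σfx = 191, mean = 2.5467
Σfx² = 723
Σf(x − x̄)² = Σfx² − (Σfx)²/n = 723 − 191²/75 = 236.5867
Sample variance = 236.5867 / 74 = 3.1971

3.197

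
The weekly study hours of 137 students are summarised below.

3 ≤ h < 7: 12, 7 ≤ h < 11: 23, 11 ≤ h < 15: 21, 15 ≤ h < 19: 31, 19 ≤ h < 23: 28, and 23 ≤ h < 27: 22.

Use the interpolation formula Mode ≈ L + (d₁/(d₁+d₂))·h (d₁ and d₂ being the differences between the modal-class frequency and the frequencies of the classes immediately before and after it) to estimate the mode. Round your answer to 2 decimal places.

18.08

Modal class: 15 ≤ h < 19 (highest frequency 31).
d₁ = 31 − 21 = 10, d₂ = 31 − 28 = 3
Mode ≈ 15 + (10/(10+3)) × 4 = 15 + 3.0769 = 18.0769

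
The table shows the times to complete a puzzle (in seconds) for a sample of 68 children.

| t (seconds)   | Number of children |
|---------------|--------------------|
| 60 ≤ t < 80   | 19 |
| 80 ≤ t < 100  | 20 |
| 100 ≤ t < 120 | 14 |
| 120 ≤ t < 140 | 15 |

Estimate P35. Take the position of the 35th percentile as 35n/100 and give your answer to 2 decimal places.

84.80

Cumulative frequencies: 19, 39, 53, 68
n = 68; position = 35n/100 = 23.8.
This falls in the class 80 ≤ t < 100: L = 80, F = 19, f = 20, h = 20.
35th percentile ≈ 80 + ((23.8 − 19) / 20) × 20 = 84.8000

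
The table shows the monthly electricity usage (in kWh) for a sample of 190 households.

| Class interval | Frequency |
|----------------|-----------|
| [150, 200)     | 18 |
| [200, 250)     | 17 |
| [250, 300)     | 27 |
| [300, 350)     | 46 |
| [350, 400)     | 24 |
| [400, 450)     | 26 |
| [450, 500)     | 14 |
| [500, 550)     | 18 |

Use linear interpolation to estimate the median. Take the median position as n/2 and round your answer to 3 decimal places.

Cumulative frequencies: 18, 35, 62, 108, 132, 158, 172, 190
n = 190; position = n/2 = 95.
This falls in the class [300, 350): L = 300, F = 62, f = 46, h = 50.
Median ≈ 300 + ((95 − 62) / 46) × 50 = 335.8696

335.870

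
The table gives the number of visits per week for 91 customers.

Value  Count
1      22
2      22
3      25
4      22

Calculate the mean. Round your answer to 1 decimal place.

Values: 1, 2, 3, 4
Σfx = 22×1 + 22×2 + 25×3 + 22×4 = 229
n = Σf = 91
Mean = 229 / 91 = 2.5165

2.5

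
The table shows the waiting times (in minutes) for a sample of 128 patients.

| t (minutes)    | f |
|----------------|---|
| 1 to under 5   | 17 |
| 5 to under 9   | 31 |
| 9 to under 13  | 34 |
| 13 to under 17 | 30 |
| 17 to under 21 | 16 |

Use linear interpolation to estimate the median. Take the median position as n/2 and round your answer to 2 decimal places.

10.88

Cumulative frequencies: 17, 48, 82, 112, 128
n = 128; position = n/2 = 64.
This falls in the class 9 to under 13: L = 9, F = 48, f = 34, h = 4.
Median ≈ 9 + ((64 − 48) / 34) × 4 = 10.8824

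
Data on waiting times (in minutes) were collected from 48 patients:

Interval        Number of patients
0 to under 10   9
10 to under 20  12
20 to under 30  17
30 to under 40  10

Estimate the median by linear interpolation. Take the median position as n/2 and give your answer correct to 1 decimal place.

21.8

Cumulative frequencies: 9, 21, 38, 48
n = 48; position = n/2 = 24.
This falls in the class 20 to under 30: L = 20, F = 21, f = 17, h = 10.
Median ≈ 20 + ((24 − 21) / 17) × 10 = 21.7647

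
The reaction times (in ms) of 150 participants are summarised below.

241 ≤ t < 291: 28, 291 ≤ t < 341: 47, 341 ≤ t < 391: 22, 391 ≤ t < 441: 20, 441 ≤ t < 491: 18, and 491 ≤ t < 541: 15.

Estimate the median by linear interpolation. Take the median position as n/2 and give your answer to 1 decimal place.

341.0

Cumulative frequencies: 28, 75, 97, 117, 135, 150
n = 150; position = n/2 = 75.
This falls in the class 291 ≤ t < 341: L = 291, F = 28, f = 47, h = 50.
Median ≈ 291 + ((75 − 28) / 47) × 50 = 341.0000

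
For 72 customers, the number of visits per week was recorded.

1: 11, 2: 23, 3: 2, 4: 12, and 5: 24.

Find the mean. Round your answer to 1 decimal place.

3.2

Values: 1, 2, 3, 4, 5
Σfx = 11×1 + 23×2 + 2×3 + 12×4 + 24×5 = 231
n = Σf = 72
Mean = 231 / 72 = 3.2083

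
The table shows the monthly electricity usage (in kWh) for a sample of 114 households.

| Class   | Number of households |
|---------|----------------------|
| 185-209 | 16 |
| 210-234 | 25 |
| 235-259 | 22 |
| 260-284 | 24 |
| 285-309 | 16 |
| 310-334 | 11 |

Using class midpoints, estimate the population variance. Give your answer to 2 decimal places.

Midpoints: 197, 222, 247, 272, 297, 322
n = 114, Σfm = 28958, mean = 254.0175
Σfm² = 7522726
Σf(m − x̄)² = Σfm² − (Σfm)²/n = 7522726 − 28958²/114 = 166885.9649
Population variance = 166885.9649 / 114 = 1463.9120

1463.91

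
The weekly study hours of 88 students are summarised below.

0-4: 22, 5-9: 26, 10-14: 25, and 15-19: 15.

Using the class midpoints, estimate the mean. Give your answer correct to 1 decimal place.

8.9

Midpoints: 2, 7, 12, 17
Σfm = 22×2 + 26×7 + 25×12 + 15×17 = 781
n = Σf = 88
Mean = 781 / 88 = 8.8750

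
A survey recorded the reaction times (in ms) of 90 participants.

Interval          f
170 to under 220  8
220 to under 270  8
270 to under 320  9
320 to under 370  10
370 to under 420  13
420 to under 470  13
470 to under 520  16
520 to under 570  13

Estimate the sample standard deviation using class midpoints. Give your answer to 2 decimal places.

Midpoints: 195, 245, 295, 345, 395, 445, 495, 545
n = 90, Σfm = 35550, mean = 395.0000
Σfm² = 15142250
Σf(m − x̄)² = Σfm² − (Σfm)²/n = 15142250 − 35550²/90 = 1100000.0000
Sample variance = 1100000.0000 / 89 = 12359.5506
Standard deviation = √12359.5506 = 111.1735

111.17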